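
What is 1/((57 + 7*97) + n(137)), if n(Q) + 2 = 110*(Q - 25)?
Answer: 1/13054 ≈ 7.6605e-5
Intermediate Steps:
n(Q) = -2752 + 110*Q (n(Q) = -2 + 110*(Q - 25) = -2 + 110*(-25 + Q) = -2 + (-2750 + 110*Q) = -2752 + 110*Q)
1/((57 + 7*97) + n(137)) = 1/((57 + 7*97) + (-2752 + 110*137)) = 1/((57 + 679) + (-2752 + 15070)) = 1/(736 + 12318) = 1/13054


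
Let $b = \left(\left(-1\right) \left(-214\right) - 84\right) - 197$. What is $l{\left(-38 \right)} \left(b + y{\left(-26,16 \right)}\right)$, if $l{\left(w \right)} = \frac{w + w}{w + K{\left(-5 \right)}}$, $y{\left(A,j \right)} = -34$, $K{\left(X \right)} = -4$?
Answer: $- \frac{3838}{21} \approx -182.76$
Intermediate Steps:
$b = -67$ ($b = \left(214 - 84\right) - 197 = 130 - 197 = -67$)
$l{\left(w \right)} = \frac{2 w}{-4 + w}$ ($l{\left(w \right)} = \frac{w + w}{w - 4} = \frac{2 w}{-4 + w}$)
$l{\left(-38 \right)} \left(b + y{\left(-26,16 \right)}\right) = 2 \left(-38\right) \frac{1}{-4 - 38} \left(-67 - 34\right) = 2 \left(-38\right) \frac{1}{-42} \left(-101\right) = 2 \left(-38\right) \left(- \frac{1}{42}\right) \left(-101\right) = \frac{38}{21} \left(-101\right) = - \frac{3838}{21}$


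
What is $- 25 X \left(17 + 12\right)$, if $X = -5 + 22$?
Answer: $-12325$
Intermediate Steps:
$X = 17$
$- 25 X \left(17 + 12\right) = \left(-25\right) 17 \left(17 + 12\right) = \left(-425\right) 29 = -12325$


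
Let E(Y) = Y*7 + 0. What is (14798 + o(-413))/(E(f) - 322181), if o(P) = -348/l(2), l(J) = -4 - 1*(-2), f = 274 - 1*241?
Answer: -7486/160975 ≈ -0.046504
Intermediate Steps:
f = 33 (f = 274 - 241 = 33)
l(J) = -2 (l(J) = -4 + 2 = -2)
E(Y) = 7*Y (E(Y) = 7*Y + 0 = 7*Y)
o(P) = 174 (o(P) = -348/(-2) = -348*(-1/2) = 174)
(14798 + o(-413))/(E(f) - 322181) = (14798 + 174)/(7*33 - 322181) = 14972/(231 - 322181) = 14972/(-321950) = 14972*(-1/321950) = -7486/160975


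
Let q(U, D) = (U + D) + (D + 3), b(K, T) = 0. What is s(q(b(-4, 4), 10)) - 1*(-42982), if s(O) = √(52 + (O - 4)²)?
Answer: 42982 + √413 ≈ 43002.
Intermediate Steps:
q(U, D) = 3 + U + 2*D (q(U, D) = (D + U) + (3 + D) = 3 + U + 2*D)
s(O) = √(52 + (-4 + O)²)
s(q(b(-4, 4), 10)) - 1*(-42982) = √(52 + (-4 + (3 + 0 + 2*10))²) - 1*(-42982) = √(52 + (-4 + (3 + 0 + 20))²) + 42982 = √(52 + (-4 + 23)²) + 42982 = √(52 + 19²) + 42982 = √(52 + 361) + 42982 = √413 + 42982 = 42982 + √413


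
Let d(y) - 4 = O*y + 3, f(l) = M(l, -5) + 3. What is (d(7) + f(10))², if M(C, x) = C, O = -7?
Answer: 841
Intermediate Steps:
f(l) = 3 + l (f(l) = l + 3 = 3 + l)
d(y) = 7 - 7*y (d(y) = 4 + (-7*y + 3) = 4 + (3 - 7*y) = 7 - 7*y)
(d(7) + f(10))² = ((7 - 7*7) + (3 + 10))² = ((7 - 49) + 13)² = (-42 + 13)² = (-29)² = 841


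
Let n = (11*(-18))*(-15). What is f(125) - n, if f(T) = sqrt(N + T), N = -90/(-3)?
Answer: -2970 + sqrt(155) ≈ -2957.6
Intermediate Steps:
N = 30 (N = -90*(-1)/3 = -18*(-5/3) = 30)
n = 2970 (n = -198*(-15) = 2970)
f(T) = sqrt(30 + T)
f(125) - n = sqrt(30 + 125) - 1*2970 = sqrt(155) - 2970 = -2970 + sqrt(155)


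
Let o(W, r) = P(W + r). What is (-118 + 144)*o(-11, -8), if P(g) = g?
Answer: -494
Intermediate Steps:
o(W, r) = W + r
(-118 + 144)*o(-11, -8) = (-118 + 144)*(-11 - 8) = 26*(-19) = -494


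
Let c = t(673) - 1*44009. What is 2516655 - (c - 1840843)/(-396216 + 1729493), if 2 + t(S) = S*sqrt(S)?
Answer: 3355400113289/1333277 - 673*sqrt(673)/1333277 ≈ 2.5167e+6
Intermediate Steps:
t(S) = -2 + S**(3/2) (t(S) = -2 + S*sqrt(S) = -2 + S**(3/2))
c = -44011 + 673*sqrt(673) (c = (-2 + 673**(3/2)) - 1*44009 = (-2 + 673*sqrt(673)) - 44009 = -44011 + 673*sqrt(673) ≈ -26552.)
2516655 - (c - 1840843)/(-396216 + 1729493) = 2516655 - ((-44011 + 673*sqrt(673)) - 1840843)/(-396216 + 1729493) = 2516655 - (-1884854 + 673*sqrt(673))/1333277 = 2516655 - (-1884854/1333277 + 673*sqrt(673)/1333277) = 2516655 + (1884854/1333277 - 673*sqrt(673)/1333277) = 3355400113289/1333277 - 673*sqrt(673)/1333277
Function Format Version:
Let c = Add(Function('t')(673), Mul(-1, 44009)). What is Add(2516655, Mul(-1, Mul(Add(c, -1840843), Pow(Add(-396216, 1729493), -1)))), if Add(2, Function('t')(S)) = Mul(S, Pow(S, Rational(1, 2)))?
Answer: Add(Rational(3355400113289, 1333277), Mul(Rational(-673, 1333277), Pow(673, Rational(1, 2)))) ≈ 2.5167e+6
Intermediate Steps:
Function('t')(S) = Add(-2, Pow(S, Rational(3, 2))) (Function('t')(S) = Add(-2, Mul(S, Pow(S, Rational(1, 2)))) = Add(-2, Pow(S, Rational(3, 2))))
c = Add(-44011, Mul(673, Pow(673, Rational(1, 2)))) (c = Add(Add(-2, Pow(673, Rational(3, 2))), Mul(-1, 44009)) = Add(Add(-2, Mul(673, Pow(673, Rational(1, 2)))), -44009) = Add(-44011, Mul(673, Pow(673, Rational(1, 2)))) ≈ -26552.)
Add(2516655, Mul(-1, Mul(Add(c, -1840843), Pow(Add(-396216, 1729493), -1)))) = Add(2516655, Mul(-1, Mul(Add(Add(-44011, Mul(673, Pow(673, Rational(1, 2)))), -1840843), Pow(Add(-396216, 1729493), -1)))) = Add(2516655, Mul(-1, Mul(Add(-1884854, Mul(673, Pow(673, Rational(1, 2)))), Pow(1333277, -1)))) = Add(2516655, Mul(-1, Mul(Add(-1884854, Mul(673, Pow(673, Rational(1, 2)))), Rational(1, 1333277)))) = Add(2516655, Mul(-1, Add(Rational(-1884854, 1333277), Mul(Rational(673, 1333277), Pow(673, Rational(1, 2)))))) = Add(2516655, Add(Rational(1884854, 1333277), Mul(Rational(-673, 1333277), Pow(673, Rational(1, 2))))) = Add(Rational(3355400113289, 1333277), Mul(Rational(-673, 1333277), Pow(673, Rational(1, 2))))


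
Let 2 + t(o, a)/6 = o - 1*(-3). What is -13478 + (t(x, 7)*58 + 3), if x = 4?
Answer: -11735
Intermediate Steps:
t(o, a) = 6 + 6*o (t(o, a) = -12 + 6*(o - 1*(-3)) = -12 + 6*(o + 3) = -12 + 6*(3 + o) = -12 + (18 + 6*o) = 6 + 6*o)
-13478 + (t(x, 7)*58 + 3) = -13478 + ((6 + 6*4)*58 + 3) = -13478 + ((6 + 24)*58 + 3) = -13478 + (30*58 + 3) = -13478 + (1740 + 3) = -13478 + 1743 = -11735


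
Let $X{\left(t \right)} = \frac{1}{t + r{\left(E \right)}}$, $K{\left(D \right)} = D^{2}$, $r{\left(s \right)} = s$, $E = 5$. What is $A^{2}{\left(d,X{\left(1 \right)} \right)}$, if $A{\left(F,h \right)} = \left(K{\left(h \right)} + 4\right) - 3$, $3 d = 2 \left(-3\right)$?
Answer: $\frac{1369}{1296} \approx 1.0563$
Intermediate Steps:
$X{\left(t \right)} = \frac{1}{5 + t}$ ($X{\left(t \right)} = \frac{1}{t + 5} = \frac{1}{5 + t}$)
$d = -2$ ($d = \frac{2 \left(-3\right)}{3} = \frac{1}{3} \left(-6\right) = -2$)
$A{\left(F,h \right)} = 1 + h^{2}$ ($A{\left(F,h \right)} = \left(h^{2} + 4\right) - 3 = \left(4 + h^{2}\right) - 3 = 1 + h^{2}$)
$A^{2}{\left(d,X{\left(1 \right)} \right)} = \left(1 + \left(\frac{1}{5 + 1}\right)^{2}\right)^{2} = \left(1 + \left(\frac{1}{6}\right)^{2}\right)^{2} = \left(1 + \frac{1}{36}\right)^{2} = \left(\frac{37}{36}\right)^{2} = \frac{1369}{1296}$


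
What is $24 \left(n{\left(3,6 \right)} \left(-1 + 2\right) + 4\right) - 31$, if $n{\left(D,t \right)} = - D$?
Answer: $-7$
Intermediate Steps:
$24 \left(n{\left(3,6 \right)} \left(-1 + 2\right) + 4\right) - 31 = 24 \left(\left(-1\right) 3 \left(-1 + 2\right) + 4\right) - 31 = 24 \left(\left(-3\right) 1 + 4\right) - 31 = 24 \left(-3 + 4\right) - 31 = 24 \cdot 1 - 31 = 24 - 31 = -7$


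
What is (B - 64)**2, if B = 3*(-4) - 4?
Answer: 6400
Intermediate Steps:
B = -16 (B = -12 - 4 = -16)
(B - 64)**2 = (-16 - 64)**2 = (-80)**2 = 6400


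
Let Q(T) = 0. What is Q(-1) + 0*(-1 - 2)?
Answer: 0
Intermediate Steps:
Q(-1) + 0*(-1 - 2) = 0 + 0*(-1 - 2) = 0 + 0*(-3) = 0 + 0 = 0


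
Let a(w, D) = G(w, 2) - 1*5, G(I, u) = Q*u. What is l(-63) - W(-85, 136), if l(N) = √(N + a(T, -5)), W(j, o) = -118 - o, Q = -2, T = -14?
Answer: 254 + 6*I*√2 ≈ 254.0 + 8.4853*I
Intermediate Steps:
G(I, u) = -2*u
a(w, D) = -9 (a(w, D) = -2*2 - 1*5 = -4 - 5 = -9)
l(N) = √(-9 + N) (l(N) = √(N - 9) = √(-9 + N))
l(-63) - W(-85, 136) = √(-9 - 63) - (-118 - 1*136) = √(-72) - (-118 - 136) = 6*I*√2 - 1*(-254) = 6*I*√2 + 254 = 254 + 6*I*√2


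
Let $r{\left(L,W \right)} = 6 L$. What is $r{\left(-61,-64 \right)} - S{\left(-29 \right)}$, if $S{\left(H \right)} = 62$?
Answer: $-428$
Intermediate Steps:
$r{\left(-61,-64 \right)} - S{\left(-29 \right)} = 6 \left(-61\right) - 62 = -366 - 62 = -428$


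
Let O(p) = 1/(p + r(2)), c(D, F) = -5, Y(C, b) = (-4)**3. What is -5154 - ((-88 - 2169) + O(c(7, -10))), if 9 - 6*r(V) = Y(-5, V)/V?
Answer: -31873/11 ≈ -2897.5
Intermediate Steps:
Y(C, b) = -64
r(V) = 3/2 + 32/(3*V) (r(V) = 3/2 - (-32)/(3*V) = 3/2 + 32/(3*V))
O(p) = 1/(41/6 + p) (O(p) = 1/(p + (1/6)*(64 + 9*2)/2) = 1/(p + (1/6)*(1/2)*(64 + 18)) = 1/(p + (1/6)*(1/2)*82) = 1/(p + 41/6) = 1/(41/6 + p))
-5154 - ((-88 - 2169) + O(c(7, -10))) = -5154 - ((-88 - 2169) + 6/(41 + 6*(-5))) = -5154 - (-2257 + 6/(41 - 30)) = -5154 - (-2257 + 6/11) = -5154 - 1*(-24821/11) = -5154 + 24821/11 = -31873/11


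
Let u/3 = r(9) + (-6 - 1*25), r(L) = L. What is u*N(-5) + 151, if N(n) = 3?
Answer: -47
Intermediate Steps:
u = -66 (u = 3*(9 + (-6 - 1*25)) = 3*(9 + (-6 - 25)) = 3*(9 - 31) = 3*(-22) = -66)
u*N(-5) + 151 = -66*3 + 151 = -198 + 151 = -47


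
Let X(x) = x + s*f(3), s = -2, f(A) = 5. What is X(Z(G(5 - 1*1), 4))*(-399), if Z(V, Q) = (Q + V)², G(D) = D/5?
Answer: -130074/25 ≈ -5203.0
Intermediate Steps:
G(D) = D/5 (G(D) = D*(⅕) = D/5)
X(x) = -10 + x (X(x) = x - 2*5 = x - 10 = -10 + x)
X(Z(G(5 - 1*1), 4))*(-399) = (-10 + (4 + (5 - 1*1)/5)²)*(-399) = (-10 + (4 + (5 - 1)/5)²)*(-399) = (-10 + (4 + (⅕)*4)²)*(-399) = (-10 + (4 + ⅘)²)*(-399) = (-10 + (24/5)²)*(-399) = (-10 + 576/25)*(-399) = (326/25)*(-399) = -130074/25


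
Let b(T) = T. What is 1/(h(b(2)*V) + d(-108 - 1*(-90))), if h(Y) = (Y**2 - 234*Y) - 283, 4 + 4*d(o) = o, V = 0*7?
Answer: -2/577 ≈ -0.0034662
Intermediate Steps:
V = 0
d(o) = -1 + o/4
h(Y) = -283 + Y**2 - 234*Y
1/(h(b(2)*V) + d(-108 - 1*(-90))) = 1/((-283 + (2*0)**2 - 468*0) + (-1 + (-108 - 1*(-90))/4)) = 1/((-283 + 0**2 - 234*0) + (-1 + (-108 + 90)/4)) = 1/((-283 + 0 + 0) + (-1 + (1/4)*(-18))) = 1/(-283 + (-1 - 9/2)) = 1/(-283 - 11/2) = 1/(-577/2) = -2/577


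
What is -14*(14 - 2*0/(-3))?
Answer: -196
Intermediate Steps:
-14*(14 - 2*0/(-3)) = -14*(14 + 0*(-⅓)) = -14*(14 + 0) = -14*14 = -196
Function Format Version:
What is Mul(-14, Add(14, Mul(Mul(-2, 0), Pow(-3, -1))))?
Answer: -196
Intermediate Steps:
Mul(-14, Add(14, Mul(Mul(-2, 0), Pow(-3, -1)))) = Mul(-14, Add(14, Mul(0, Rational(-1, 3)))) = Mul(-14, Add(14, 0)) = Mul(-14, 14) = -196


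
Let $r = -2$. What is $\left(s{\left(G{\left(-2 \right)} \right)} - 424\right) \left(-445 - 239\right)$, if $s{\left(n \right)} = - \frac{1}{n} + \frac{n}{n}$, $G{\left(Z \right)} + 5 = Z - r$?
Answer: $\frac{1445976}{5} \approx 2.892 \cdot 10^{5}$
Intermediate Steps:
$G{\left(Z \right)} = -3 + Z$ ($G{\left(Z \right)} = -5 + \left(Z - -2\right) = -5 + \left(Z + 2\right) = -5 + \left(2 + Z\right) = -3 + Z$)
$s{\left(n \right)} = 1 - \frac{1}{n}$ ($s{\left(n \right)} = - \frac{1}{n} + 1 = 1 - \frac{1}{n}$)
$\left(s{\left(G{\left(-2 \right)} \right)} - 424\right) \left(-445 - 239\right) = \left(\frac{-1 - 5}{-3 - 2} - 424\right) \left(-445 - 239\right) = \left(\frac{-1 - 5}{-5} - 424\right) \left(-684\right) = \left(\left(- \frac{1}{5}\right) \left(-6\right) - 424\right) \left(-684\right) = \left(\frac{6}{5} - 424\right) \left(-684\right) = \left(- \frac{2114}{5}\right) \left(-684\right) = \frac{1445976}{5}$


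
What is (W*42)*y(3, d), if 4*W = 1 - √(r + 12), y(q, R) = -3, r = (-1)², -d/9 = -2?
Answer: -63/2 + 63*√13/2 ≈ 82.075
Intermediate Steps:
d = 18 (d = -9*(-2) = 18)
r = 1
W = ¼ - √13/4 (W = (1 - √(1 + 12))/4 = (1 - √13)/4 = ¼ - √13/4 ≈ -0.65139)
(W*42)*y(3, d) = ((¼ - √13/4)*42)*(-3) = (21/2 - 21*√13/2)*(-3) = -63/2 + 63*√13/2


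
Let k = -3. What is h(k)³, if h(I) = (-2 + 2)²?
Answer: 0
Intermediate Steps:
h(I) = 0 (h(I) = 0² = 0)
h(k)³ = 0³ = 0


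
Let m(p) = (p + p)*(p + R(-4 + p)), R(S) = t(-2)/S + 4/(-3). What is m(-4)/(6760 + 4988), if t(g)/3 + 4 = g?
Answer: 37/17622 ≈ 0.0020996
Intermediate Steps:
t(g) = -12 + 3*g
R(S) = -4/3 - 18/S (R(S) = (-12 + 3*(-2))/S + 4/(-3) = (-12 - 6)/S + 4*(-⅓) = -18/S - 4/3 = -4/3 - 18/S)
m(p) = 2*p*(-4/3 + p - 18/(-4 + p)) (m(p) = (p + p)*(p + (-4/3 - 18/(-4 + p))) = (2*p)*(-4/3 + p - 18/(-4 + p)) = 2*p*(-4/3 + p - 18/(-4 + p)))
m(-4)/(6760 + 4988) = ((⅔)*(-4)*(-38 - 16*(-4) + 3*(-4)²)/(-4 - 4))/(6760 + 4988) = ((⅔)*(-4)*(-38 + 64 + 3*16)/(-8))/11748 = ((⅔)*(-4)*(-⅛)*(-38 + 64 + 48))*(1/11748) = ((⅔)*(-4)*(-⅛)*74)*(1/11748) = (74/3)*(1/11748) = 37/17622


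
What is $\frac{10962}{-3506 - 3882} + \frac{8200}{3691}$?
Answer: $\frac{10060429}{13634554} \approx 0.73786$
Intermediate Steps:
$\frac{10962}{-3506 - 3882} + \frac{8200}{3691} = \frac{10962}{-7388} + 8200 \cdot \frac{1}{3691} = 10962 \left(- \frac{1}{7388}\right) + \frac{8200}{3691} = - \frac{5481}{3694} + \frac{8200}{3691} = \frac{10060429}{13634554}$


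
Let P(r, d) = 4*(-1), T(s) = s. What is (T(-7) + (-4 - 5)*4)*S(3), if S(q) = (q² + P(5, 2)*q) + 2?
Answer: 43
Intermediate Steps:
P(r, d) = -4
S(q) = 2 + q² - 4*q (S(q) = (q² - 4*q) + 2 = 2 + q² - 4*q)
(T(-7) + (-4 - 5)*4)*S(3) = (-7 + (-4 - 5)*4)*(2 + 3² - 4*3) = (-7 - 9*4)*(2 + 9 - 12) = (-7 - 36)*(-1) = -43*(-1) = 43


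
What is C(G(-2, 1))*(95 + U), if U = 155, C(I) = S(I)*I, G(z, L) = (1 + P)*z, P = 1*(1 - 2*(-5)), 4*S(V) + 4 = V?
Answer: 42000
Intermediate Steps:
S(V) = -1 + V/4
P = 11 (P = 1*(1 + 10) = 1*11 = 11)
G(z, L) = 12*z (G(z, L) = (1 + 11)*z = 12*z)
C(I) = I*(-1 + I/4) (C(I) = (-1 + I/4)*I = I*(-1 + I/4))
C(G(-2, 1))*(95 + U) = ((12*(-2))*(-4 + 12*(-2))/4)*(95 + 155) = ((1/4)*(-24)*(-4 - 24))*250 = ((1/4)*(-24)*(-28))*250 = 168*250 = 42000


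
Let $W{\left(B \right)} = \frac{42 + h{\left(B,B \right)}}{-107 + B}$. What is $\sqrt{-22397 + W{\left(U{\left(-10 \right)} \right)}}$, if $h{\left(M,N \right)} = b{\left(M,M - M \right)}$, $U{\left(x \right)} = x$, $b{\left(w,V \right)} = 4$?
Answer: $\frac{i \sqrt{34066435}}{39} \approx 149.66 i$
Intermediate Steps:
$h{\left(M,N \right)} = 4$
$W{\left(B \right)} = \frac{46}{-107 + B}$ ($W{\left(B \right)} = \frac{42 + 4}{-107 + B} = \frac{46}{-107 + B}$)
$\sqrt{-22397 + W{\left(U{\left(-10 \right)} \right)}} = \sqrt{-22397 + \frac{46}{-107 - 10}} = \sqrt{-22397 + \frac{46}{-117}} = \sqrt{-22397 + 46 \left(- \frac{1}{117}\right)} = \sqrt{-22397 - \frac{46}{117}} = \sqrt{- \frac{2620495}{117}} = \frac{i \sqrt{34066435}}{39}$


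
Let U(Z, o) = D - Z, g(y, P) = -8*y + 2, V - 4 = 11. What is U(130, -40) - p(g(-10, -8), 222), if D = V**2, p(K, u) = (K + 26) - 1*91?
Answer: 78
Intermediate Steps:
V = 15 (V = 4 + 11 = 15)
g(y, P) = 2 - 8*y
p(K, u) = -65 + K (p(K, u) = (26 + K) - 91 = -65 + K)
D = 225 (D = 15**2 = 225)
U(Z, o) = 225 - Z
U(130, -40) - p(g(-10, -8), 222) = (225 - 1*130) - (-65 + (2 - 8*(-10))) = (225 - 130) - (-65 + (2 + 80)) = 95 - (-65 + 82) = 95 - 1*17 = 95 - 17 = 78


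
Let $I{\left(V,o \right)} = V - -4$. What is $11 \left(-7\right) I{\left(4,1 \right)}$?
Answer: $-616$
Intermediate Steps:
$I{\left(V,o \right)} = 4 + V$ ($I{\left(V,o \right)} = V + 4 = 4 + V$)
$11 \left(-7\right) I{\left(4,1 \right)} = 11 \left(-7\right) \left(4 + 4\right) = \left(-77\right) 8 = -616$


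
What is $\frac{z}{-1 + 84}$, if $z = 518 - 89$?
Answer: $\frac{429}{83} \approx 5.1687$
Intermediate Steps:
$z = 429$ ($z = 518 - 89 = 429$)
$\frac{z}{-1 + 84} = \frac{1}{-1 + 84} \cdot 429 = \frac{1}{83} \cdot 429 = \frac{429}{83}$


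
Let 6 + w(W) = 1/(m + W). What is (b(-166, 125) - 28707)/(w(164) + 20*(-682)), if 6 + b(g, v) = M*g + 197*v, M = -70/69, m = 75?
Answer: 64638028/225036117 ≈ 0.28723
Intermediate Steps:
w(W) = -6 + 1/(75 + W)
M = -70/69 (M = -70*1/69 = -70/69 ≈ -1.0145)
b(g, v) = -6 + 197*v - 70*g/69 (b(g, v) = -6 + (-70*g/69 + 197*v) = -6 + (197*v - 70*g/69) = -6 + 197*v - 70*g/69)
(b(-166, 125) - 28707)/(w(164) + 20*(-682)) = ((-6 + 197*125 - 70/69*(-166)) - 28707)/((-449 - 6*164)/(75 + 164) + 20*(-682)) = ((-6 + 24625 + 11620/69) - 28707)/((-449 - 984)/239 - 13640) = (1710331/69 - 28707)/((1/239)*(-1433) - 13640) = -270452/(69*(-1433/239 - 13640)) = -270452/(69*(-3261393/239)) = -270452/69*(-239/3261393) = 64638028/225036117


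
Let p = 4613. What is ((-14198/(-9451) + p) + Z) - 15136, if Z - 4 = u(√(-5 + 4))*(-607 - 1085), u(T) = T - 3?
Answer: -51427595/9451 - 1692*I ≈ -5441.5 - 1692.0*I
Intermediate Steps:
u(T) = -3 + T
Z = 5080 - 1692*I (Z = 4 + (-3 + √(-5 + 4))*(-607 - 1085) = 4 + (-3 + √(-1))*(-1692) = 4 + (-3 + I)*(-1692) = 4 + (5076 - 1692*I) = 5080 - 1692*I ≈ 5080.0 - 1692.0*I)
((-14198/(-9451) + p) + Z) - 15136 = ((-14198/(-9451) + 4613) + (5080 - 1692*I)) - 15136 = ((-14198*(-1/9451) + 4613) + (5080 - 1692*I)) - 15136 = ((14198/9451 + 4613) + (5080 - 1692*I)) - 15136 = (43611661/9451 + (5080 - 1692*I)) - 15136 = (91622741/9451 - 1692*I) - 15136 = -51427595/9451 - 1692*I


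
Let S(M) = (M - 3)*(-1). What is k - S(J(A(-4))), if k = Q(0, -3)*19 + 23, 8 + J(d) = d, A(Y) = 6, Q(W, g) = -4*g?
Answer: 246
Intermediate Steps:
J(d) = -8 + d
S(M) = 3 - M (S(M) = (-3 + M)*(-1) = 3 - M)
k = 251 (k = -4*(-3)*19 + 23 = 12*19 + 23 = 228 + 23 = 251)
k - S(J(A(-4))) = 251 - (3 - (-8 + 6)) = 251 - (3 - 1*(-2)) = 251 - (3 + 2) = 251 - 1*5 = 251 - 5 = 246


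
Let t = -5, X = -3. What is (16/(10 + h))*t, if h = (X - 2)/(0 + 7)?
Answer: -112/13 ≈ -8.6154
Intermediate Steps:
h = -5/7 (h = (-3 - 2)/(0 + 7) = -5/7 ≈ -0.71429)
(16/(10 + h))*t = (16/(10 - 5/7))*(-5) = (16/(65/7))*(-5) = ((7/65)*16)*(-5) = (112/65)*(-5) = -112/13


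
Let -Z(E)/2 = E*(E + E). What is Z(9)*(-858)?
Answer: 277992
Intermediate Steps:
Z(E) = -4*E² (Z(E) = -2*E*(E + E) = -2*E*2*E = -4*E²)
Z(9)*(-858) = -4*9²*(-858) = -4*81*(-858) = -324*(-858) = 277992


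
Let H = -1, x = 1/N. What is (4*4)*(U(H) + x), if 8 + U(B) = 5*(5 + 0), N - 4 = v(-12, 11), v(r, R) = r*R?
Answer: 2175/8 ≈ 271.88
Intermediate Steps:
v(r, R) = R*r
N = -128 (N = 4 + 11*(-12) = 4 - 132 = -128)
x = -1/128 (x = 1/(-128) = -1/128 ≈ -0.0078125)
U(B) = 17 (U(B) = -8 + 5*(5 + 0) = -8 + 5*5 = -8 + 25 = 17)
(4*4)*(U(H) + x) = (4*4)*(17 - 1/128) = 16*(2175/128) = 2175/8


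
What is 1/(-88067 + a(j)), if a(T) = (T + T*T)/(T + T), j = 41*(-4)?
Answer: -2/176297 ≈ -1.1344e-5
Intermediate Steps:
j = -164
a(T) = (T + T**2)/(2*T) (a(T) = (T + T**2)/((2*T)) = (T + T**2)*(1/(2*T)) = (T + T**2)/(2*T))
1/(-88067 + a(j)) = 1/(-88067 + (1/2 + (1/2)*(-164))) = 1/(-88067 + (1/2 - 82)) = 1/(-88067 - 163/2) = 1/(-176297/2) = -2/176297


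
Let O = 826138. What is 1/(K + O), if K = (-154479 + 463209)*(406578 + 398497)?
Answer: 1/248551630888 ≈ 4.0233e-12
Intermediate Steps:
K = 248550804750 (K = 308730*805075 = 248550804750)
1/(K + O) = 1/(248550804750 + 826138) = 1/248551630888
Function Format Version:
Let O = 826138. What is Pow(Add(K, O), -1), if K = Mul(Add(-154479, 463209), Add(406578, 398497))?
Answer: Rational(1, 248551630888) ≈ 4.0233e-12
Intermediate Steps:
K = 248550804750 (K = Mul(308730, 805075) = 248550804750)
Pow(Add(K, O), -1) = Pow(Add(248550804750, 826138), -1) = Pow(248551630888, -1) = Rational(1, 248551630888)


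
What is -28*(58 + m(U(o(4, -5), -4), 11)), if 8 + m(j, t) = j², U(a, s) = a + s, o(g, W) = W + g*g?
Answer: -2772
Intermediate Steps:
o(g, W) = W + g²
m(j, t) = -8 + j²
-28*(58 + m(U(o(4, -5), -4), 11)) = -28*(58 + (-8 + ((-5 + 4²) - 4)²)) = -28*(58 + (-8 + ((-5 + 16) - 4)²)) = -28*(58 + (-8 + (11 - 4)²)) = -28*(58 + (-8 + 7²)) = -28*(58 + (-8 + 49)) = -28*(58 + 41) = -28*99 = -2772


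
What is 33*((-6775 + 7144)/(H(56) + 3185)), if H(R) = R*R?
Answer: 4059/2107 ≈ 1.9264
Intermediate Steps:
H(R) = R**2
33*((-6775 + 7144)/(H(56) + 3185)) = 33*((-6775 + 7144)/(56**2 + 3185)) = 33*(369/(3136 + 3185)) = 33*(369/6321) = 33*(369*(1/6321)) = 33*(123/2107) = 4059/2107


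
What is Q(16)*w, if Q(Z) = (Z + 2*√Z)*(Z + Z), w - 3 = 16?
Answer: 14592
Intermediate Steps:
w = 19 (w = 3 + 16 = 19)
Q(Z) = 2*Z*(Z + 2*√Z) (Q(Z) = (Z + 2*√Z)*(2*Z) = 2*Z*(Z + 2*√Z))
Q(16)*w = (2*16² + 4*16^(3/2))*19 = (2*256 + 4*64)*19 = (512 + 256)*19 = 768*19 = 14592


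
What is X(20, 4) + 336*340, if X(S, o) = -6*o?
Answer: 114216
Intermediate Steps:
X(20, 4) + 336*340 = -6*4 + 336*340 = -24 + 114240 = 114216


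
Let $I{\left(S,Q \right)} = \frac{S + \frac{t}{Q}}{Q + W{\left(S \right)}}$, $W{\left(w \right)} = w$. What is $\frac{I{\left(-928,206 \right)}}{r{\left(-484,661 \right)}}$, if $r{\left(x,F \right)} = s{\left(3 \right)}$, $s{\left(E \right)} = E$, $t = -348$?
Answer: $\frac{47879}{111549} \approx 0.42922$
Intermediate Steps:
$r{\left(x,F \right)} = 3$
$I{\left(S,Q \right)} = \frac{S - \frac{348}{Q}}{Q + S}$
$\frac{I{\left(-928,206 \right)}}{r{\left(-484,661 \right)}} = \frac{\frac{1}{206} \frac{1}{206 - 928} \left(-348 + 206 \left(-928\right)\right)}{3} = \frac{-348 - 191168}{206 \left(-722\right)} \frac{1}{3} = \frac{1}{206} \left(- \frac{1}{722}\right) \left(-191516\right) \frac{1}{3} = \frac{47879}{37183} \cdot \frac{1}{3} = \frac{47879}{111549}$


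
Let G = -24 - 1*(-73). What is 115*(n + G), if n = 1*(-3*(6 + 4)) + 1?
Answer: 2300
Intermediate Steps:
n = -29 (n = 1*(-3*10) + 1 = 1*(-30) + 1 = -30 + 1 = -29)
G = 49 (G = -24 + 73 = 49)
115*(n + G) = 115*(-29 + 49) = 115*20 = 2300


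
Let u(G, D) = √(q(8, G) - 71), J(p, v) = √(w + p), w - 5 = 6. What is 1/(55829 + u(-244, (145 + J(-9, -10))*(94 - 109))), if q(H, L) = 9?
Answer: 55829/3116877303 - I*√62/3116877303 ≈ 1.7912e-5 - 2.5262e-9*I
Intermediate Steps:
w = 11 (w = 5 + 6 = 11)
J(p, v) = √(11 + p)
u(G, D) = I*√62 (u(G, D) = √(9 - 71) = √(-62) = I*√62)
1/(55829 + u(-244, (145 + J(-9, -10))*(94 - 109))) = 1/(55829 + I*√62)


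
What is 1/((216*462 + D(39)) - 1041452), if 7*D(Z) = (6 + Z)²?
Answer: -7/6589595 ≈ -1.0623e-6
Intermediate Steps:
D(Z) = (6 + Z)²/7
1/((216*462 + D(39)) - 1041452) = 1/((216*462 + (6 + 39)²/7) - 1041452) = 1/((99792 + (⅐)*45²) - 1041452) = 1/((99792 + (⅐)*2025) - 1041452) = 1/((99792 + 2025/7) - 1041452) = 1/(700569/7 - 1041452) = 1/(-6589595/7) = -7/6589595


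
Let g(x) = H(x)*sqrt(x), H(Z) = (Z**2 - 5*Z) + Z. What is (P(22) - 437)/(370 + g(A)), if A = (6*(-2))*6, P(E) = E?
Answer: -76775/1078008674 + 3406320*I*sqrt(2)/539004337 ≈ -7.1219e-5 + 0.0089373*I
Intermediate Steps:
H(Z) = Z**2 - 4*Z
A = -72 (A = -12*6 = -72)
g(x) = x**(3/2)*(-4 + x) (g(x) = (x*(-4 + x))*sqrt(x) = x**(3/2)*(-4 + x))
(P(22) - 437)/(370 + g(A)) = (22 - 437)/(370 + (-72)**(3/2)*(-4 - 72)) = -415/(370 - 432*I*sqrt(2)*(-76)) = -415/(370 + 32832*I*sqrt(2))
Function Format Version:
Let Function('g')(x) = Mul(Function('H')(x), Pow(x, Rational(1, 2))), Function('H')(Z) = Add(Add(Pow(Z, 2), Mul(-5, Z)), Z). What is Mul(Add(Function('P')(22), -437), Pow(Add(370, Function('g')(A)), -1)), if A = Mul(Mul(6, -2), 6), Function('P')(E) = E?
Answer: Add(Rational(-76775, 1078008674), Mul(Rational(3406320, 539004337), I, Pow(2, Rational(1, 2)))) ≈ Add(-7.1219e-5, Mul(0.0089373, I))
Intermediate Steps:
Function('H')(Z) = Add(Pow(Z, 2), Mul(-4, Z))
A = -72 (A = Mul(-12, 6) = -72)
Function('g')(x) = Mul(Pow(x, Rational(3, 2)), Add(-4, x)) (Function('g')(x) = Mul(Mul(x, Add(-4, x)), Pow(x, Rational(1, 2))) = Mul(Pow(x, Rational(3, 2)), Add(-4, x)))
Mul(Add(Function('P')(22), -437), Pow(Add(370, Function('g')(A)), -1)) = Mul(Add(22, -437), Pow(Add(370, Mul(Pow(-72, Rational(3, 2)), Add(-4, -72))), -1)) = Mul(-415, Pow(Add(370, Mul(Mul(-432, I, Pow(2, Rational(1, 2))), -76)), -1)) = Mul(-415, Pow(Add(370, Mul(32832, I, Pow(2, Rational(1, 2)))), -1))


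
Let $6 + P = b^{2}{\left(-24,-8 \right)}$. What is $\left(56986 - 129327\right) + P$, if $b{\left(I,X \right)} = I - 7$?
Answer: $-71386$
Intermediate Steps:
$b{\left(I,X \right)} = -7 + I$
$P = 955$ ($P = -6 + \left(-7 - 24\right)^{2} = -6 + \left(-31\right)^{2} = -6 + 961 = 955$)
$\left(56986 - 129327\right) + P = \left(56986 - 129327\right) + 955 = -72341 + 955 = -71386$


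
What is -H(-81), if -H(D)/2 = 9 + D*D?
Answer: 13140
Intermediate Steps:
H(D) = -18 - 2*D² (H(D) = -2*(9 + D*D) = -2*(9 + D²) = -18 - 2*D²)
-H(-81) = -(-18 - 2*(-81)²) = -(-18 - 2*6561) = -(-18 - 13122) = -1*(-13140) = 13140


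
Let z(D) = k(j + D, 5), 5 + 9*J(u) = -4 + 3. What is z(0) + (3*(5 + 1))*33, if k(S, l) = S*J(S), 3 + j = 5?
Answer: 1778/3 ≈ 592.67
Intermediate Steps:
j = 2 (j = -3 + 5 = 2)
J(u) = -⅔ (J(u) = -5/9 + (-4 + 3)/9 = -5/9 + (⅑)*(-1) = -5/9 - ⅑ = -⅔)
k(S, l) = -2*S/3 (k(S, l) = S*(-⅔) = -2*S/3)
z(D) = -4/3 - 2*D/3 (z(D) = -2*(2 + D)/3 = -4/3 - 2*D/3)
z(0) + (3*(5 + 1))*33 = (-4/3 - ⅔*0) + (3*(5 + 1))*33 = (-4/3 + 0) + (3*6)*33 = -4/3 + 18*33 = -4/3 + 594 = 1778/3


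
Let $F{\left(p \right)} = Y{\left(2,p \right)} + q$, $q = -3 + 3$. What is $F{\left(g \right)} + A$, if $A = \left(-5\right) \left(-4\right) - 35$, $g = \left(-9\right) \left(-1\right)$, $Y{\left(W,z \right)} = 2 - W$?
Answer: $-15$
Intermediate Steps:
$q = 0$
$g = 9$
$F{\left(p \right)} = 0$ ($F{\left(p \right)} = \left(2 - 2\right) + 0 = 0 + 0 = 0$)
$A = -15$ ($A = 20 - 35 = -15$)
$F{\left(g \right)} + A = 0 - 15 = -15$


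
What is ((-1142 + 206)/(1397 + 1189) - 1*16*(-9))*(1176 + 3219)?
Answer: 272085660/431 ≈ 6.3129e+5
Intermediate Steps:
((-1142 + 206)/(1397 + 1189) - 1*16*(-9))*(1176 + 3219) = (-936/2586 - 16*(-9))*4395 = (-936*1/2586 + 144)*4395 = (-156/431 + 144)*4395 = (61908/431)*4395 = 272085660/431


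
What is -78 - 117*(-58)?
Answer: 6708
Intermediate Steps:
-78 - 117*(-58) = -78 + 6786 = 6708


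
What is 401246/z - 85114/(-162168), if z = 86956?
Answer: 9058804289/1762685076 ≈ 5.1392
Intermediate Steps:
401246/z - 85114/(-162168) = 401246/86956 - 85114/(-162168) = 401246*(1/86956) - 85114*(-1/162168) = 200623/43478 + 42557/81084 = 9058804289/1762685076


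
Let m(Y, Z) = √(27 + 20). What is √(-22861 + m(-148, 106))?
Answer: √(-22861 + √47) ≈ 151.18*I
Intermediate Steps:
m(Y, Z) = √47
√(-22861 + m(-148, 106)) = √(-22861 + √47)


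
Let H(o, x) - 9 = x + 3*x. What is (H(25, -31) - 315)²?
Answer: 184900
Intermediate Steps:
H(o, x) = 9 + 4*x (H(o, x) = 9 + (x + 3*x) = 9 + 4*x)
(H(25, -31) - 315)² = ((9 + 4*(-31)) - 315)² = ((9 - 124) - 315)² = (-115 - 315)² = (-430)² = 184900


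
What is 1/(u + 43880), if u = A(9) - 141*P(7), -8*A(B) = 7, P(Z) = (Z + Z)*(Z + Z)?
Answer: 8/129945 ≈ 6.1564e-5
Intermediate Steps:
P(Z) = 4*Z**2 (P(Z) = (2*Z)*(2*Z) = 4*Z**2)
A(B) = -7/8 (A(B) = -1/8*7 = -7/8)
u = -221095/8 (u = -7/8 - 564*7**2 = -7/8 - 564*49 = -7/8 - 141*196 = -7/8 - 27636 = -221095/8 ≈ -27637.)
1/(u + 43880) = 1/(-221095/8 + 43880) = 1/(129945/8) = 8/129945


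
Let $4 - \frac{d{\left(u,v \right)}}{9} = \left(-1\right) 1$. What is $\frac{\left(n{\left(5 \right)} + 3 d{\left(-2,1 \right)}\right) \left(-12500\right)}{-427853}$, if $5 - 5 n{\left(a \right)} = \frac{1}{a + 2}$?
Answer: $\frac{11897500}{2994971} \approx 3.9725$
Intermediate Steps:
$d{\left(u,v \right)} = 45$ ($d{\left(u,v \right)} = 36 - 9 \left(\left(-1\right) 1\right) = 36 - -9 = 36 + 9 = 45$)
$n{\left(a \right)} = 1 - \frac{1}{5 \left(2 + a\right)}$ ($n{\left(a \right)} = 1 - \frac{1}{5 \left(a + 2\right)} = 1 - \frac{1}{5 \left(2 + a\right)}$)
$\frac{\left(n{\left(5 \right)} + 3 d{\left(-2,1 \right)}\right) \left(-12500\right)}{-427853} = \frac{\left(\frac{\frac{9}{5} + 5}{2 + 5} + 3 \cdot 45\right) \left(-12500\right)}{-427853} = \left(\frac{1}{7} \cdot \frac{34}{5} + 135\right) \left(-12500\right) \left(- \frac{1}{427853}\right) = \left(\frac{34}{35} + 135\right) \left(-12500\right) \left(- \frac{1}{427853}\right) = \frac{4759}{35} \left(-12500\right) \left(- \frac{1}{427853}\right) = \left(- \frac{11897500}{7}\right) \left(- \frac{1}{427853}\right) = \frac{11897500}{2994971}$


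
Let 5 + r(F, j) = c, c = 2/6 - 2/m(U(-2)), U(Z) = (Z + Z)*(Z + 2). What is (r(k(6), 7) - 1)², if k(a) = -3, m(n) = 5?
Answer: 8281/225 ≈ 36.804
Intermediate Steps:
U(Z) = 2*Z*(2 + Z) (U(Z) = (2*Z)*(2 + Z) = 2*Z*(2 + Z))
c = -1/15 (c = 2/6 - 2/5 = 2*(⅙) - 2*⅕ = ⅓ - ⅖ = -1/15 ≈ -0.066667)
r(F, j) = -76/15 (r(F, j) = -5 - 1/15 = -76/15)
(r(k(6), 7) - 1)² = (-76/15 - 1)² = (-91/15)² = 8281/225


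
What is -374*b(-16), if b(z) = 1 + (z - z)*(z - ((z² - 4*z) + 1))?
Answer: -374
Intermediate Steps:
b(z) = 1 (b(z) = 1 + 0*(z - (1 + z² - 4*z)) = 1 + 0*(z + (-1 - z² + 4*z)) = 1 + 0*(-1 - z² + 5*z) = 1 + 0 = 1)
-374*b(-16) = -374*1 = -374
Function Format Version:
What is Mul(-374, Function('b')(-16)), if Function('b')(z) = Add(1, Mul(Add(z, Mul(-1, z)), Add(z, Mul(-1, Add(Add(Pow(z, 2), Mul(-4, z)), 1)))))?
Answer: -374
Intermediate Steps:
Function('b')(z) = 1 (Function('b')(z) = Add(1, Mul(0, Add(z, Mul(-1, Add(1, Pow(z, 2), Mul(-4, z)))))) = Add(1, Mul(0, Add(z, Add(-1, Mul(-1, Pow(z, 2)), Mul(4, z))))) = Add(1, Mul(0, Add(-1, Mul(-1, Pow(z, 2)), Mul(5, z)))) = Add(1, 0) = 1)
Mul(-374, Function('b')(-16)) = Mul(-374, 1) = -374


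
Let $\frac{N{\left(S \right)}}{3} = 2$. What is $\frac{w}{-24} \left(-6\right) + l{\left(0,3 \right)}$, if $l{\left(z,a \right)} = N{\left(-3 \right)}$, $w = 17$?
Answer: $\frac{41}{4} \approx 10.25$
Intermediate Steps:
$N{\left(S \right)} = 6$ ($N{\left(S \right)} = 3 \cdot 2 = 6$)
$l{\left(z,a \right)} = 6$
$\frac{w}{-24} \left(-6\right) + l{\left(0,3 \right)} = \frac{17}{-24} \left(-6\right) + 6 = 17 \left(- \frac{1}{24}\right) \left(-6\right) + 6 = \left(- \frac{17}{24}\right) \left(-6\right) + 6 = \frac{17}{4} + 6 = \frac{41}{4}$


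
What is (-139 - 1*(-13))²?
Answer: 15876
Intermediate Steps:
(-139 - 1*(-13))² = (-139 + 13)² = (-126)² = 15876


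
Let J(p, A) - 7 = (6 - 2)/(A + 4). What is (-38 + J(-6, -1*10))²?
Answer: 9025/9 ≈ 1002.8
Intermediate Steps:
J(p, A) = 7 + 4/(4 + A) (J(p, A) = 7 + (6 - 2)/(A + 4) = 7 + 4/(4 + A))
(-38 + J(-6, -1*10))² = (-38 + (32 + 7*(-1*10))/(4 - 1*10))² = (-38 + (32 + 7*(-10))/(4 - 10))² = (-38 + (32 - 70)/(-6))² = (-38 - ⅙*(-38))² = (-38 + 19/3)² = (-95/3)² = 9025/9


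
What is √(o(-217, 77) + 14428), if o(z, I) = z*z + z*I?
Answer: 2*√11202 ≈ 211.68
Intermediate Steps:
o(z, I) = z² + I*z
√(o(-217, 77) + 14428) = √(-217*(77 - 217) + 14428) = √(-217*(-140) + 14428) = √(30380 + 14428) = √44808 = 2*√11202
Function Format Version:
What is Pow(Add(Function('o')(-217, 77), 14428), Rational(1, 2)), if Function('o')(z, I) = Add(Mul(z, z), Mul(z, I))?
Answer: Mul(2, Pow(11202, Rational(1, 2))) ≈ 211.68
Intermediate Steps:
Function('o')(z, I) = Add(Pow(z, 2), Mul(I, z))
Pow(Add(Function('o')(-217, 77), 14428), Rational(1, 2)) = Pow(Add(Mul(-217, Add(77, -217)), 14428), Rational(1, 2)) = Pow(Add(Mul(-217, -140), 14428), Rational(1, 2)) = Pow(Add(30380, 14428), Rational(1, 2)) = Pow(44808, Rational(1, 2)) = Mul(2, Pow(11202, Rational(1, 2)))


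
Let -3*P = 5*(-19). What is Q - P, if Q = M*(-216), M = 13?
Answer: -8519/3 ≈ -2839.7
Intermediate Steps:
P = 95/3 (P = -5*(-19)/3 = -⅓*(-95) = 95/3 ≈ 31.667)
Q = -2808 (Q = 13*(-216) = -2808)
Q - P = -2808 - 1*95/3 = -2808 - 95/3 = -8519/3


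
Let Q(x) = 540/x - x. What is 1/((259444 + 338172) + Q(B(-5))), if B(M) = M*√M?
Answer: 2988080/1785724434969 - 133*I*√5/1785724434969 ≈ 1.6733e-6 - 1.6654e-10*I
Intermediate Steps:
B(M) = M^(3/2)
Q(x) = -x + 540/x
1/((259444 + 338172) + Q(B(-5))) = 1/((259444 + 338172) + (-(-5)^(3/2) + 540/((-5)^(3/2)))) = 1/(597616 + (-(-5)*I*√5 + 540/((-5*I*√5)))) = 1/(597616 + (5*I*√5 + 540*(I*√5/25))) = 1/(597616 + (5*I*√5 + 108*I*√5/5)) = 1/(597616 + 133*I*√5/5)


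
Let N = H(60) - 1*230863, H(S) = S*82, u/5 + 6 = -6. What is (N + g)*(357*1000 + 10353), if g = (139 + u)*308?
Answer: -74062405683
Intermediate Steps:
u = -60 (u = -30 + 5*(-6) = -30 - 30 = -60)
H(S) = 82*S
g = 24332 (g = (139 - 60)*308 = 79*308 = 24332)
N = -225943 (N = 82*60 - 1*230863 = 4920 - 230863 = -225943)
(N + g)*(357*1000 + 10353) = (-225943 + 24332)*(357*1000 + 10353) = -201611*(357000 + 10353) = -201611*367353 = -74062405683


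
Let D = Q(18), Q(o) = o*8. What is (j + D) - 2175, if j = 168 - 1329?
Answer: -3192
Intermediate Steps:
Q(o) = 8*o
j = -1161
D = 144 (D = 8*18 = 144)
(j + D) - 2175 = (-1161 + 144) - 2175 = -1017 - 2175 = -3192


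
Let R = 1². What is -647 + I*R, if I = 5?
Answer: -642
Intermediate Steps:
R = 1
-647 + I*R = -647 + 5*1 = -647 + 5 = -642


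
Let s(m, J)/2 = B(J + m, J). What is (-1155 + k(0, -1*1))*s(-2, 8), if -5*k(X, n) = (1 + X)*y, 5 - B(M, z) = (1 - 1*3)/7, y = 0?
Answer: -12210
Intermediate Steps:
B(M, z) = 37/7 (B(M, z) = 5 - (1 - 1*3)/7 = 5 - (1 - 3)/7 = 5 - (-2)/7 = 5 - 1*(-2/7) = 5 + 2/7 = 37/7)
k(X, n) = 0 (k(X, n) = -(1 + X)*0/5 = -⅕*0 = 0)
s(m, J) = 74/7 (s(m, J) = 2*(37/7) = 74/7)
(-1155 + k(0, -1*1))*s(-2, 8) = (-1155 + 0)*(74/7) = -1155*74/7 = -12210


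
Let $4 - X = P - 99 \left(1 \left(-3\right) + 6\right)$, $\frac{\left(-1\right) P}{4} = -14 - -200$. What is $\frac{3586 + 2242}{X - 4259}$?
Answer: $- \frac{2914}{1607} \approx -1.8133$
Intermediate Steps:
$P = -744$ ($P = - 4 \left(-14 - -200\right) = - 4 \left(-14 + 200\right) = \left(-4\right) 186 = -744$)
$X = 1045$ ($X = 4 - \left(-744 - 99 \left(1 \left(-3\right) + 6\right)\right) = 4 - \left(-744 - 99 \left(-3 + 6\right)\right) = 4 - \left(-744 - 297\right) = 4 - -1041 = 4 + 1041 = 1045$)
$\frac{3586 + 2242}{X - 4259} = \frac{3586 + 2242}{1045 - 4259} = \frac{5828}{-3214} = 5828 \left(- \frac{1}{3214}\right) = - \frac{2914}{1607}$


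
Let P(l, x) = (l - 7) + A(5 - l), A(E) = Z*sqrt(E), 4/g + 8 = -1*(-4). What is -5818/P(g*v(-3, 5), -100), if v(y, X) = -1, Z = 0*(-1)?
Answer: 2909/3 ≈ 969.67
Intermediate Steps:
Z = 0
g = -1 (g = 4/(-8 - 1*(-4)) = 4/(-8 + 4) = 4/(-4) = 4*(-1/4) = -1)
A(E) = 0 (A(E) = 0*sqrt(E) = 0)
P(l, x) = -7 + l (P(l, x) = (l - 7) + 0 = (-7 + l) + 0 = -7 + l)
-5818/P(g*v(-3, 5), -100) = -5818/(-7 - 1*(-1)) = -5818/(-7 + 1) = -5818/(-6) = -5818*(-1/6) = 2909/3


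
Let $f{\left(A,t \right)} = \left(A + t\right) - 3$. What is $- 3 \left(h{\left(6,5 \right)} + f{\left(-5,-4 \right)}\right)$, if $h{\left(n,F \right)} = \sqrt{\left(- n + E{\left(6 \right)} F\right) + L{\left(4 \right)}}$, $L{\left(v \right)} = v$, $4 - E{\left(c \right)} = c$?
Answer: $36 - 6 i \sqrt{3} \approx 36.0 - 10.392 i$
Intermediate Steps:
$E{\left(c \right)} = 4 - c$
$f{\left(A,t \right)} = -3 + A + t$
$h{\left(n,F \right)} = \sqrt{4 - n - 2 F}$ ($h{\left(n,F \right)} = \sqrt{\left(- n + \left(4 - 6\right) F\right) + 4} = \sqrt{\left(- n - 2 F\right) + 4} = \sqrt{4 - n - 2 F}$)
$- 3 \left(h{\left(6,5 \right)} + f{\left(-5,-4 \right)}\right) = - 3 \left(\sqrt{4 - 6 - 10} - 12\right) = - 3 \left(\sqrt{-12} - 12\right) = - 3 \left(2 i \sqrt{3} - 12\right) = - 3 \left(-12 + 2 i \sqrt{3}\right) = 36 - 6 i \sqrt{3}$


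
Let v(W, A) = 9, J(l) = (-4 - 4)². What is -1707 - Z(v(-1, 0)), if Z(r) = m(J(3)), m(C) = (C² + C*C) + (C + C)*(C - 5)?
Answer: -17451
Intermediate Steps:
J(l) = 64 (J(l) = (-8)² = 64)
m(C) = 2*C² + 2*C*(-5 + C) (m(C) = (C² + C²) + (2*C)*(-5 + C) = 2*C² + 2*C*(-5 + C))
Z(r) = 15744 (Z(r) = 2*64*(-5 + 2*64) = 2*64*(-5 + 128) = 2*64*123 = 15744)
-1707 - Z(v(-1, 0)) = -1707 - 1*15744 = -1707 - 15744 = -17451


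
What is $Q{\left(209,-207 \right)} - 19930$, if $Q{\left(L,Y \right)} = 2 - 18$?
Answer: $-19946$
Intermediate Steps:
$Q{\left(L,Y \right)} = -16$
$Q{\left(209,-207 \right)} - 19930 = -16 - 19930 = -19946$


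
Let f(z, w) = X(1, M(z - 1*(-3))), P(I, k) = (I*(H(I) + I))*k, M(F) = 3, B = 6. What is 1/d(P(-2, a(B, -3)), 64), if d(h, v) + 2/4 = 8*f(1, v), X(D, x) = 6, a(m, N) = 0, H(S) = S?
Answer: 2/95 ≈ 0.021053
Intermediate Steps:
P(I, k) = 2*k*I² (P(I, k) = (I*(I + I))*k = (I*(2*I))*k = (2*I²)*k = 2*k*I²)
f(z, w) = 6
d(h, v) = 95/2 (d(h, v) = -½ + 8*6 = -½ + 48 = 95/2)
1/d(P(-2, a(B, -3)), 64) = 1/(95/2) = 2/95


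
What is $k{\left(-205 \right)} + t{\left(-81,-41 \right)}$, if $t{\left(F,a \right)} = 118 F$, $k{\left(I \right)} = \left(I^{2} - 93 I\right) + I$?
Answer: $51327$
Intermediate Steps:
$k{\left(I \right)} = I^{2} - 92 I$
$k{\left(-205 \right)} + t{\left(-81,-41 \right)} = - 205 \left(-92 - 205\right) + 118 \left(-81\right) = \left(-205\right) \left(-297\right) - 9558 = 60885 - 9558 = 51327$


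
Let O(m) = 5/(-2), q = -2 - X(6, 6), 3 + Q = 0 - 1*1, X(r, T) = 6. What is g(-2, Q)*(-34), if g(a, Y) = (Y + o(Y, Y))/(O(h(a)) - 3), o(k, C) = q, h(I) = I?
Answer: -816/11 ≈ -74.182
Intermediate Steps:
Q = -4 (Q = -3 + (0 - 1*1) = -3 + (0 - 1) = -3 - 1 = -4)
q = -8 (q = -2 - 1*6 = -2 - 6 = -8)
o(k, C) = -8
O(m) = -5/2 (O(m) = 5*(-½) = -5/2)
g(a, Y) = 16/11 - 2*Y/11 (g(a, Y) = (Y - 8)/(-5/2 - 3) = (-8 + Y)/(-11/2) = (-8 + Y)*(-2/11) = 16/11 - 2*Y/11)
g(-2, Q)*(-34) = (16/11 - 2/11*(-4))*(-34) = (16/11 + 8/11)*(-34) = (24/11)*(-34) = -816/11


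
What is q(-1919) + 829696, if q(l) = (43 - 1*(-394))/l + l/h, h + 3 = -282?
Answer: 1256999296/1515 ≈ 8.2970e+5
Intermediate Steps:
h = -285 (h = -3 - 282 = -285)
q(l) = 437/l - l/285 (q(l) = (43 - 1*(-394))/l + l/(-285) = (43 + 394)/l + l*(-1/285) = 437/l - l/285)
q(-1919) + 829696 = (437/(-1919) - 1/285*(-1919)) + 829696 = (437*(-1/1919) + 101/15) + 829696 = (-23/101 + 101/15) + 829696 = 9856/1515 + 829696 = 1256999296/1515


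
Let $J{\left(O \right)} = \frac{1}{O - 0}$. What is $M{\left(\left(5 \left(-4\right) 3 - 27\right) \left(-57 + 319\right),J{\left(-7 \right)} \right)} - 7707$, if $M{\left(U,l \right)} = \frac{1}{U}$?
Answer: $- \frac{175673359}{22794} \approx -7707.0$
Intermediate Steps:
$J{\left(O \right)} = \frac{1}{O}$ ($J{\left(O \right)} = \frac{1}{O + \left(-4 + 4\right)} = \frac{1}{O + 0} = \frac{1}{O}$)
$M{\left(\left(5 \left(-4\right) 3 - 27\right) \left(-57 + 319\right),J{\left(-7 \right)} \right)} - 7707 = \frac{1}{\left(5 \left(-4\right) 3 - 27\right) \left(-57 + 319\right)} - 7707 = \frac{1}{\left(\left(-20\right) 3 - 27\right) 262} - 7707 = \frac{1}{\left(-60 - 27\right) 262} - 7707 = \frac{1}{\left(-87\right) 262} - 7707 = \frac{1}{-22794} - 7707 = - \frac{1}{22794} - 7707 = - \frac{175673359}{22794}$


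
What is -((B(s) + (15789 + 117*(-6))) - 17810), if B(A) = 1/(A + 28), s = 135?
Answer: 443848/163 ≈ 2723.0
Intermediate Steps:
B(A) = 1/(28 + A)
-((B(s) + (15789 + 117*(-6))) - 17810) = -((1/(28 + 135) + (15789 + 117*(-6))) - 17810) = -((1/163 + (15789 - 702)) - 17810) = -((1/163 + 15087) - 17810) = -(2459182/163 - 17810) = -1*(-443848/163) = 443848/163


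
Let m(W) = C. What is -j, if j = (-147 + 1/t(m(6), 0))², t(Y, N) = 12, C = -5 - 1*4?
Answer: -3108169/144 ≈ -21585.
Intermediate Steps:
C = -9 (C = -5 - 4 = -9)
m(W) = -9
j = 3108169/144 (j = (-147 + 1/12)² = (-1763/12)² = 3108169/144 ≈ 21585.)
-j = -1*3108169/144 = -3108169/144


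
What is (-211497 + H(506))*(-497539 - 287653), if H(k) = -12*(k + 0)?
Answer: 170833438248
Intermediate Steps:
H(k) = -12*k
(-211497 + H(506))*(-497539 - 287653) = (-211497 - 12*506)*(-497539 - 287653) = (-211497 - 6072)*(-785192) = -217569*(-785192) = 170833438248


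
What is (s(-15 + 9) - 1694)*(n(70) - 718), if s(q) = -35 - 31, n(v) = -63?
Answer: 1374560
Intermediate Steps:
s(q) = -66
(s(-15 + 9) - 1694)*(n(70) - 718) = (-66 - 1694)*(-63 - 718) = -1760*(-781) = 1374560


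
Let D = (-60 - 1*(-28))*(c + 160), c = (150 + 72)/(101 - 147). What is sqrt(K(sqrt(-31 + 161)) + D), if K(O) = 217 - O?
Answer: sqrt(-2511991 - 529*sqrt(130))/23 ≈ 68.993*I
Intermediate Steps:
c = -111/23 (c = 222/(-46) = 222*(-1/46) = -111/23 ≈ -4.8261)
D = -114208/23 (D = (-60 - 1*(-28))*(-111/23 + 160) = (-60 + 28)*(3569/23) = -32*3569/23 = -114208/23 ≈ -4965.6)
sqrt(K(sqrt(-31 + 161)) + D) = sqrt((217 - sqrt(-31 + 161)) - 114208/23) = sqrt((217 - sqrt(130)) - 114208/23) = sqrt(-109217/23 - sqrt(130))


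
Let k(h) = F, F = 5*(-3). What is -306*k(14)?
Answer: 4590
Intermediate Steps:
F = -15
k(h) = -15
-306*k(14) = -306*(-15) = 4590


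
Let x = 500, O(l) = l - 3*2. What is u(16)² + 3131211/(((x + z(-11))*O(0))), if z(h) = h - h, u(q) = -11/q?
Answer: -33384459/32000 ≈ -1043.3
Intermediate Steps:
O(l) = -6 + l (O(l) = l - 6 = -6 + l)
z(h) = 0
u(16)² + 3131211/(((x + z(-11))*O(0))) = (-11/16)² + 3131211/(((500 + 0)*(-6 + 0))) = (-11*1/16)² + 3131211/((500*(-6))) = (-11/16)² + 3131211/(-3000) = 121/256 + 3131211*(-1/3000) = 121/256 - 1043737/1000 = -33384459/32000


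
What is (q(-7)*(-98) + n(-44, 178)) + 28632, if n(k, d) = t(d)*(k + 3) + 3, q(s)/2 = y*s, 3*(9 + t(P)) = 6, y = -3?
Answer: 24806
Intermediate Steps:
t(P) = -7 (t(P) = -9 + (⅓)*6 = -9 + 2 = -7)
q(s) = -6*s (q(s) = 2*(-3*s) = -6*s)
n(k, d) = -18 - 7*k (n(k, d) = -7*(k + 3) + 3 = -7*(3 + k) + 3 = (-21 - 7*k) + 3 = -18 - 7*k)
(q(-7)*(-98) + n(-44, 178)) + 28632 = (-6*(-7)*(-98) + (-18 - 7*(-44))) + 28632 = (42*(-98) + (-18 + 308)) + 28632 = (-4116 + 290) + 28632 = -3826 + 28632 = 24806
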